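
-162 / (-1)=162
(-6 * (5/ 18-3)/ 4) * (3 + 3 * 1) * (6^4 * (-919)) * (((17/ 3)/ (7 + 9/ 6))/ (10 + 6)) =-1215837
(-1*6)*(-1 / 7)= 6 / 7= 0.86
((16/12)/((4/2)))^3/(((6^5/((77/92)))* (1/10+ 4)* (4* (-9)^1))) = -385/1781862624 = -0.00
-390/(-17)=390/17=22.94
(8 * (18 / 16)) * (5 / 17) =45 / 17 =2.65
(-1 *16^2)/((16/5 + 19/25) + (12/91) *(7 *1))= -83200/1587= -52.43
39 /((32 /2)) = 39 /16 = 2.44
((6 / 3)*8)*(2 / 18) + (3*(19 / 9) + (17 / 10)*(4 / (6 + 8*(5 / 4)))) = 3073 / 360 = 8.54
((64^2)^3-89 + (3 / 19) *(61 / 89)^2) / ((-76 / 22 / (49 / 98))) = -28441084418747044 / 2859481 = -9946240041.02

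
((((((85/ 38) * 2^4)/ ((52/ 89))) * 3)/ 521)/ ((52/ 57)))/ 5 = 0.08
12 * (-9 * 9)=-972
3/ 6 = 1/ 2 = 0.50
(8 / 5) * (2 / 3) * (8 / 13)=128 / 195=0.66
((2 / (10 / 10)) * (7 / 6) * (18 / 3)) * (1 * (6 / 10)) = 42 / 5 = 8.40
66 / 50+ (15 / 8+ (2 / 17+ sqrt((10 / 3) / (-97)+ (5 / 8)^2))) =sqrt(1930785) / 2328+ 11263 / 3400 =3.91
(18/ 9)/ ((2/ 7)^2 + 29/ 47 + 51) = 2303/ 59531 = 0.04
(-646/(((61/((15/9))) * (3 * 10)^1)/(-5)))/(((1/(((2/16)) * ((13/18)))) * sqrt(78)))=1615 * sqrt(78)/474336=0.03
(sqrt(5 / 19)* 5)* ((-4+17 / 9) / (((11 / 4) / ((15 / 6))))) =-50* sqrt(95) / 99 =-4.92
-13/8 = -1.62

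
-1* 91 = -91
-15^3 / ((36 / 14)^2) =-6125 / 12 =-510.42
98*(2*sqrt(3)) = 196*sqrt(3) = 339.48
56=56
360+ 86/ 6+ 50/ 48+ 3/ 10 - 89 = 11467/ 40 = 286.68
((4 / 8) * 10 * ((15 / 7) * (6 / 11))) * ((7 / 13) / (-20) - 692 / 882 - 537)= -308327335 / 98098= -3143.05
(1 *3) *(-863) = -2589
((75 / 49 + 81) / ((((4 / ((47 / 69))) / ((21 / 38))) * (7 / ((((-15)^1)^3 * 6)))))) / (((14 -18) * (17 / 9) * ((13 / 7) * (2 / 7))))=4329986625 / 772616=5604.32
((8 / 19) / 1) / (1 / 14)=5.89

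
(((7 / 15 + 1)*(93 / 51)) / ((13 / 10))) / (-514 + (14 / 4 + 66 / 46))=-62744 / 15525471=-0.00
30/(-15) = -2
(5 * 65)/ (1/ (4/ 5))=260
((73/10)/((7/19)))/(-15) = -1387/1050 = -1.32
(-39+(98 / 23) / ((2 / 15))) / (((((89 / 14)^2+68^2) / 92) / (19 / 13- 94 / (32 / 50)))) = 240092748 / 11884925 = 20.20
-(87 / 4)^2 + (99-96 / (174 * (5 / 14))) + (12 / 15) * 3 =-865841 / 2320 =-373.21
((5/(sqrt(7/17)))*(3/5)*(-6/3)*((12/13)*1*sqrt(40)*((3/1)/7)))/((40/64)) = -3456*sqrt(1190)/3185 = -37.43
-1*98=-98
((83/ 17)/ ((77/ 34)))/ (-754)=-0.00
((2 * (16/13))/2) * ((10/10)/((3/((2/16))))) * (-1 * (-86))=172/39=4.41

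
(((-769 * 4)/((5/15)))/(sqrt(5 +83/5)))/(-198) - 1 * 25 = -25 +769 * sqrt(15)/297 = -14.97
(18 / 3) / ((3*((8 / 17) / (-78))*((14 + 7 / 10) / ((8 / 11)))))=-8840 / 539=-16.40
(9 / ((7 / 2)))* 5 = 90 / 7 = 12.86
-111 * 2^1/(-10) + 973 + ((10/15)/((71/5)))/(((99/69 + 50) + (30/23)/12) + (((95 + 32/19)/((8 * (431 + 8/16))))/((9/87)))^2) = 649544860912375568/652677117429605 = 995.20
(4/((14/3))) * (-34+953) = 5514/7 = 787.71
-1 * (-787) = 787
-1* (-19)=19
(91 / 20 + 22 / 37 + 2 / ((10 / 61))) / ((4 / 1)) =2567 / 592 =4.34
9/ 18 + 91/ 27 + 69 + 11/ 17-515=-405281/ 918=-441.48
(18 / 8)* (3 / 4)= 27 / 16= 1.69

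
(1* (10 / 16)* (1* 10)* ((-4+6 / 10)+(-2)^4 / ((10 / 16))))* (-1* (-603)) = 334665 / 4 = 83666.25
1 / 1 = 1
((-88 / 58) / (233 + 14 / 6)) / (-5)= 66 / 51185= 0.00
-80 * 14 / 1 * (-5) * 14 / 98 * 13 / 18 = 5200 / 9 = 577.78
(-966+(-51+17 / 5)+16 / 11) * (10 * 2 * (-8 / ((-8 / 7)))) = -1558704 / 11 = -141700.36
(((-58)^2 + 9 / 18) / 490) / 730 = 0.01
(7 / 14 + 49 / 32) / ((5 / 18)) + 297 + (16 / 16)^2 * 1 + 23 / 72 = 44011 / 144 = 305.63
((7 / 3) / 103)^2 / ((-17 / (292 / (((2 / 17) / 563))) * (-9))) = 4027702 / 859329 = 4.69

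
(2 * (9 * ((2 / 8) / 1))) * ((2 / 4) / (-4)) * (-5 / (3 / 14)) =105 / 8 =13.12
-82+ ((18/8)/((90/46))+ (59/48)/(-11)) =-80.96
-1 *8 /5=-8 /5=-1.60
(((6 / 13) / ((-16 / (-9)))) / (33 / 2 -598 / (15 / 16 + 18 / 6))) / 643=-1701 / 570317852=-0.00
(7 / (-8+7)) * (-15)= 105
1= 1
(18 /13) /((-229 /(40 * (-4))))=2880 /2977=0.97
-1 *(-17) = 17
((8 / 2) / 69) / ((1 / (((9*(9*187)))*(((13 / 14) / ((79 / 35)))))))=656370 / 1817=361.24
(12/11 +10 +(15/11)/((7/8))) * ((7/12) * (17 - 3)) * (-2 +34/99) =-559076/3267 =-171.13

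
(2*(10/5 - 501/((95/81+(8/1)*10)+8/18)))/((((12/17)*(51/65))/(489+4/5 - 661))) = 152225476/59499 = 2558.45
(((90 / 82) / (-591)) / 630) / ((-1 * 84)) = 1 / 28495656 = 0.00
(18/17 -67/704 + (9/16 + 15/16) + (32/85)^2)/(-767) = -13252021/3901268800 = -0.00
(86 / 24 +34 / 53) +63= 42755 / 636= 67.22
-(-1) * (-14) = -14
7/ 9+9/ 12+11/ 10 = 473/ 180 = 2.63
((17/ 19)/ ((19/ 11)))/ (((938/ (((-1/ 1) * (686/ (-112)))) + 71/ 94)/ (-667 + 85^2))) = 268978556/ 12185555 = 22.07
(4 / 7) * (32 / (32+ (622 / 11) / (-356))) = 250624 / 436415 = 0.57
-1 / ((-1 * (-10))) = -1 / 10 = -0.10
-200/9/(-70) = 20/63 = 0.32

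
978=978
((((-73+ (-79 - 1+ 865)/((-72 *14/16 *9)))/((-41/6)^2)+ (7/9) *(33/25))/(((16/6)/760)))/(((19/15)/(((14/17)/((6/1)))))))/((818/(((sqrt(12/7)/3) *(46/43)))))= -68973458 *sqrt(21)/31662773037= -0.01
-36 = -36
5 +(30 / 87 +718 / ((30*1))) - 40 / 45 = 37048 / 1305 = 28.39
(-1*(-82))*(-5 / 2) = -205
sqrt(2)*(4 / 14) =2*sqrt(2) / 7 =0.40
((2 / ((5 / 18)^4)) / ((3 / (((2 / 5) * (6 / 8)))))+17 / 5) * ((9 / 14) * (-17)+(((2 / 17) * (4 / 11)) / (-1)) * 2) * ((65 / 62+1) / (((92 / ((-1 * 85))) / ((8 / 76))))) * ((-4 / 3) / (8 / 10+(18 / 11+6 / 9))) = -84667212809 / 2427622400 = -34.88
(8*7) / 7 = 8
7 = 7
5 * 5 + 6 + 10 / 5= 33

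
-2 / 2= -1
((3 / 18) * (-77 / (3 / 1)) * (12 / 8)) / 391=-77 / 4692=-0.02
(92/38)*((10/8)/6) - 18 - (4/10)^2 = -100637/5700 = -17.66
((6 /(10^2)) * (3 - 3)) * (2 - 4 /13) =0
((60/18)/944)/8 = 5/11328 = 0.00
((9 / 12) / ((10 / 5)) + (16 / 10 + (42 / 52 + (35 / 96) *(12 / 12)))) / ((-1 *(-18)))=19639 / 112320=0.17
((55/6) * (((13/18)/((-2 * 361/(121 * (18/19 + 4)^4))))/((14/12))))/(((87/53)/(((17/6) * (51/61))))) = -12932621042937310/15729366899421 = -822.20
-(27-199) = 172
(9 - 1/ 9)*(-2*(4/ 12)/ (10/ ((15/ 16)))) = -0.56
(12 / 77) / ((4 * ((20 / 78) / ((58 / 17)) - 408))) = -3393 / 35524951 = -0.00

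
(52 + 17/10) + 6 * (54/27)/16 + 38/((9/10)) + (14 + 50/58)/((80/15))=2076701/20880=99.46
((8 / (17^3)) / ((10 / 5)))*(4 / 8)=2 / 4913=0.00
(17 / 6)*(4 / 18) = 0.63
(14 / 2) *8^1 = 56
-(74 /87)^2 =-5476 /7569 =-0.72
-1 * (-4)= 4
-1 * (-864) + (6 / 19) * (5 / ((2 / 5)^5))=309531 / 304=1018.19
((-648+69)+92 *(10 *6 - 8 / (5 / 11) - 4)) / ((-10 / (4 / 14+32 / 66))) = -438147 / 1925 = -227.61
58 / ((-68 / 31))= -899 / 34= -26.44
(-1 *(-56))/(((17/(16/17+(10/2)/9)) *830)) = 6412/1079415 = 0.01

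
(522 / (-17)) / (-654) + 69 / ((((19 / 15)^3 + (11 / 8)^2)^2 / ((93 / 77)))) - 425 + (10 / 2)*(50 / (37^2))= -58813666523258333608444 / 140247873583945601089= -419.36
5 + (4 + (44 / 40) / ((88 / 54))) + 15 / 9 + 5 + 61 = 77.34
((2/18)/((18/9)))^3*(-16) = -2/729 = -0.00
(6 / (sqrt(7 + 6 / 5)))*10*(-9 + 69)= 3600*sqrt(205) / 41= 1257.17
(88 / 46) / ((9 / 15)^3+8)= 5500 / 23621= 0.23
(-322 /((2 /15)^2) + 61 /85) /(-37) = 3079003 /6290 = 489.51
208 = 208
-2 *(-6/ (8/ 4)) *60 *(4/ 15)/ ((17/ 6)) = 576/ 17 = 33.88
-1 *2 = -2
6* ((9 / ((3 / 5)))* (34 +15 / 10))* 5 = 15975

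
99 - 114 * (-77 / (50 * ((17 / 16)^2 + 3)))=534237 / 3775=141.52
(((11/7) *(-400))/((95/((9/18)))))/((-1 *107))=440/14231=0.03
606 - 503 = 103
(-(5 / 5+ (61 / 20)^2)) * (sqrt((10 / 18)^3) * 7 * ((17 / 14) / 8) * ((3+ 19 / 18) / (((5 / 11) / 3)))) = -56255771 * sqrt(5) / 1036800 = -121.33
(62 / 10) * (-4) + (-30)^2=4376 / 5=875.20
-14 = -14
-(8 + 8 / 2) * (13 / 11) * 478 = -74568 / 11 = -6778.91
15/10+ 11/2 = 7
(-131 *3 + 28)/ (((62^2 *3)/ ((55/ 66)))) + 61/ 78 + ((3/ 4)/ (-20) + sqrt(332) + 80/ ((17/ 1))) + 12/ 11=10958548973/ 1682057520 + 2 *sqrt(83)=24.74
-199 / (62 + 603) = -199 / 665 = -0.30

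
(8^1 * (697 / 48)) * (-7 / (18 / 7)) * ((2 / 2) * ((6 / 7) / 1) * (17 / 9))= -82943 / 162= -511.99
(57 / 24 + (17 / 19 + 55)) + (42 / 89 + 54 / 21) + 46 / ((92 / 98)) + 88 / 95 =52669627 / 473480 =111.24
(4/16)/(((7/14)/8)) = 4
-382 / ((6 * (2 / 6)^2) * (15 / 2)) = -382 / 5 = -76.40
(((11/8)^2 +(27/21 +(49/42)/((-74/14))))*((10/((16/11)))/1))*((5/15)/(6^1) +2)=8083735/193536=41.77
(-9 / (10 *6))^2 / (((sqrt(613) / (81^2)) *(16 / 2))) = 59049 *sqrt(613) / 1961600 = 0.75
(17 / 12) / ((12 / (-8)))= -17 / 18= -0.94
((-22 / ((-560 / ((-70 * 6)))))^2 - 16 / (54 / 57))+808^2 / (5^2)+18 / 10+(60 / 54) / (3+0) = 71204647 / 2700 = 26372.09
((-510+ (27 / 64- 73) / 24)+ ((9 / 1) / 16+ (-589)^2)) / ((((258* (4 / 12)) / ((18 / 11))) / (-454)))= -362348873715 / 121088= -2992442.47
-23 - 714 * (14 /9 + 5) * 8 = -112405 /3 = -37468.33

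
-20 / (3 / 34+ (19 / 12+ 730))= -4080 / 149261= -0.03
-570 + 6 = -564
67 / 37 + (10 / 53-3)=-1.00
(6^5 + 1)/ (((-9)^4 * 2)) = 7777/ 13122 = 0.59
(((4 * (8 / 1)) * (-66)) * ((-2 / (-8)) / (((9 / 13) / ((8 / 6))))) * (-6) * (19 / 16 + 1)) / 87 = 40040 / 261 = 153.41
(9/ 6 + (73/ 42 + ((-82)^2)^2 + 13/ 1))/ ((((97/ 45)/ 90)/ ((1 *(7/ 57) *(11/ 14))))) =2349903691575/ 12901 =182148956.79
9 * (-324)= -2916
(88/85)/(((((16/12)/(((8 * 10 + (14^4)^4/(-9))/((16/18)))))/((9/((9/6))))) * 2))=-53904345110781917796/85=-634168766009199032.89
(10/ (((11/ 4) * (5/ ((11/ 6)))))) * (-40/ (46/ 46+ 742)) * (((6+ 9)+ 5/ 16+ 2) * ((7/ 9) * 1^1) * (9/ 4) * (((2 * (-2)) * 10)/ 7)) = 27700/ 2229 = 12.43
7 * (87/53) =609/53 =11.49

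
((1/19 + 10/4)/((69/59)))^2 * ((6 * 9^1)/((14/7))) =98258187/763876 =128.63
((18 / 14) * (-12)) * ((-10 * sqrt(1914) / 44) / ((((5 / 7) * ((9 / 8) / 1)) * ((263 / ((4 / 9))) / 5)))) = 320 * sqrt(1914) / 8679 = 1.61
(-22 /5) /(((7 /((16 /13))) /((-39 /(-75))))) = -0.40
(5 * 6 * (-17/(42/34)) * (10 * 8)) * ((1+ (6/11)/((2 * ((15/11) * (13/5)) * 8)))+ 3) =-12051300/91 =-132431.87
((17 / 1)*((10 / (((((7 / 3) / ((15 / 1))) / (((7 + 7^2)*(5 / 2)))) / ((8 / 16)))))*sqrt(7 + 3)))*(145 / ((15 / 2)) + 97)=8899500*sqrt(10)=28142690.04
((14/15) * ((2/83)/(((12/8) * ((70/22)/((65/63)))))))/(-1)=-1144/235305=-0.00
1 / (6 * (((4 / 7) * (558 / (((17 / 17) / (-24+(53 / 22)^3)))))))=-9317 / 178573950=-0.00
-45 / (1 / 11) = -495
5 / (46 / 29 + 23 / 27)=3915 / 1909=2.05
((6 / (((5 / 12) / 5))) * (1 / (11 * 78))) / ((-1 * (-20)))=3 / 715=0.00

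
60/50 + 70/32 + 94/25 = 2859/400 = 7.15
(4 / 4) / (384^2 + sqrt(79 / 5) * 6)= 20480 / 3019898801- sqrt(395) / 18119392806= 0.00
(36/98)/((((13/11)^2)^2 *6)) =43923/1399489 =0.03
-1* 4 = -4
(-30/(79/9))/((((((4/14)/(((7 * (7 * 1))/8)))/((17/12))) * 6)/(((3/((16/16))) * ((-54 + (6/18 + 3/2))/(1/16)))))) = 27376545/632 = 43317.32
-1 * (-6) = 6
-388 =-388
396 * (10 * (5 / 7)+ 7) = 39204 / 7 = 5600.57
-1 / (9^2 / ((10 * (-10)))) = 100 / 81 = 1.23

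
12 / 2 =6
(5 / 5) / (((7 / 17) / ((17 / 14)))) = 289 / 98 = 2.95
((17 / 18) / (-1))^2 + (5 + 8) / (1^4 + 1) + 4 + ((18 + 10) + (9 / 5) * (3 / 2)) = 42.09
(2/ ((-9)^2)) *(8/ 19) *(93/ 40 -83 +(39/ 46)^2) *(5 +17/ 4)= -62599301/ 8141310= -7.69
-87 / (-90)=29 / 30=0.97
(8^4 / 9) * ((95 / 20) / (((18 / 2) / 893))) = 17374208 / 81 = 214496.40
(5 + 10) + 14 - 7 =22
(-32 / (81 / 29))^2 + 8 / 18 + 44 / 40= 8713171 / 65610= 132.80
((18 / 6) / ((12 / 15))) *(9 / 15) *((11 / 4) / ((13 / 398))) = 19701 / 104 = 189.43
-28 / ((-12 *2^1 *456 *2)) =7 / 5472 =0.00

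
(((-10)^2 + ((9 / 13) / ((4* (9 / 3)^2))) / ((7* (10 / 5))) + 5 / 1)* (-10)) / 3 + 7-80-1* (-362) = -66617 / 1092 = -61.00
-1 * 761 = -761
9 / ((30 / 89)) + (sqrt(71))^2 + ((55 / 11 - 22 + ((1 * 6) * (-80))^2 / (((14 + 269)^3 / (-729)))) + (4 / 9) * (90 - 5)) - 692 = -1185025501379 / 2039866830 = -580.93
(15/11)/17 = 15/187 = 0.08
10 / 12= 5 / 6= 0.83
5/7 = 0.71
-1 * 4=-4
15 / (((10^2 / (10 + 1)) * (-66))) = -1 / 40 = -0.02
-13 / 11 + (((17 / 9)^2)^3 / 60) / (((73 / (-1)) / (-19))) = -0.98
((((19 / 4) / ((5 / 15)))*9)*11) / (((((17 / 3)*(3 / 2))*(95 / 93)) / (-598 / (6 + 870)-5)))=-22916223 / 24820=-923.30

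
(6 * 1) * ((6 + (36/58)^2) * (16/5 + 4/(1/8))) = 1134144/841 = 1348.57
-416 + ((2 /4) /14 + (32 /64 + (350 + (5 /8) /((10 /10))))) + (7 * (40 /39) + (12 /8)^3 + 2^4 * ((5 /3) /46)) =-449619 /8372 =-53.71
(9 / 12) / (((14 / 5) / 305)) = 4575 / 56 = 81.70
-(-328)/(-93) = -328/93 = -3.53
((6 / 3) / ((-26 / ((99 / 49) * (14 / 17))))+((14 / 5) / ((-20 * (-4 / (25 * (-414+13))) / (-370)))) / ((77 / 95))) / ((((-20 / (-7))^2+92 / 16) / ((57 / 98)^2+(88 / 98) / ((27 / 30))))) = 74061292599709 / 4815238428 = 15380.61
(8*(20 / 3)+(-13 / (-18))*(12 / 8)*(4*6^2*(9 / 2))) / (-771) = -2266 / 2313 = -0.98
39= 39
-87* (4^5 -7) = -88479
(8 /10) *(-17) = -68 /5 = -13.60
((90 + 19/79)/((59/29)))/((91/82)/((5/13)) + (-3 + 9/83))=-7035396230/983471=-7153.64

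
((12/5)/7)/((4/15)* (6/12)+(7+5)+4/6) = 3/112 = 0.03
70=70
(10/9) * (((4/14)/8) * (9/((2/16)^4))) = 10240/7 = 1462.86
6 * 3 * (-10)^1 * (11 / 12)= -165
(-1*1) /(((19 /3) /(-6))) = 18 /19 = 0.95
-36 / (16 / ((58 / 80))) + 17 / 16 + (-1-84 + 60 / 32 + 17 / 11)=-144581 / 1760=-82.15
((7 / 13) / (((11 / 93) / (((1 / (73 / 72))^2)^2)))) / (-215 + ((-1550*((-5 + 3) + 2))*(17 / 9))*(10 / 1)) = -17494880256 / 873103919545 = -0.02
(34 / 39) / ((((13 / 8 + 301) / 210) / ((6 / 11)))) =38080 / 115401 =0.33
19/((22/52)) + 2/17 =45.03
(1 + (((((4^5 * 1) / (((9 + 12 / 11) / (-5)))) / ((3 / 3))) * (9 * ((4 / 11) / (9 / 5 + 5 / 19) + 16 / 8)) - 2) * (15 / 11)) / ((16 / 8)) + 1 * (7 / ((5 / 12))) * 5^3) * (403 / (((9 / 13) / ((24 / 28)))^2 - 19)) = 25405695948256 / 247353029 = 102710.27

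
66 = 66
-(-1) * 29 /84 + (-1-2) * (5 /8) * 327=-102947 /168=-612.78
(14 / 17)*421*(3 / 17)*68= 70728 / 17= 4160.47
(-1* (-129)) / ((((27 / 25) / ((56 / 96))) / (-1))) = -7525 / 108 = -69.68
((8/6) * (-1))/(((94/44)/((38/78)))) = -0.30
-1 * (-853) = 853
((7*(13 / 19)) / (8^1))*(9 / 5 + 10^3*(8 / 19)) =3655561 / 14440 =253.16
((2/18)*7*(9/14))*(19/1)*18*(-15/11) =-2565/11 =-233.18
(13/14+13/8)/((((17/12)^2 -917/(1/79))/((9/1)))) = -23166/73020521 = -0.00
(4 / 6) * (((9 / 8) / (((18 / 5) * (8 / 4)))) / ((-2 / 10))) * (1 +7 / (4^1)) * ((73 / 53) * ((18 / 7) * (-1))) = 60225 / 11872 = 5.07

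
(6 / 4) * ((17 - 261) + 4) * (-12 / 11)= 4320 / 11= 392.73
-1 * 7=-7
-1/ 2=-0.50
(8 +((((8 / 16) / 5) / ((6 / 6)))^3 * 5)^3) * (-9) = -576000009 / 8000000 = -72.00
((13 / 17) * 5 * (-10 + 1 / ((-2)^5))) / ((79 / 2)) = -20865 / 21488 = -0.97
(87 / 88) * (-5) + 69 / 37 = -10023 / 3256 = -3.08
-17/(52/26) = -8.50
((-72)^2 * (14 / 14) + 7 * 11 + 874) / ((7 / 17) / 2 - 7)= -69530 / 77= -902.99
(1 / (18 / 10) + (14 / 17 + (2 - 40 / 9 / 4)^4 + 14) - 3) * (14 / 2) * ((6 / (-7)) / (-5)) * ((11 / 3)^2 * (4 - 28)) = -2807893088 / 557685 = -5034.91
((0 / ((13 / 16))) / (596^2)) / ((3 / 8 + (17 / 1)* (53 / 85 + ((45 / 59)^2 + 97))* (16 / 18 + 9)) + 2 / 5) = 0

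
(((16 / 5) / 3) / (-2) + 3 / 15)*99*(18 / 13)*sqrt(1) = -594 / 13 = -45.69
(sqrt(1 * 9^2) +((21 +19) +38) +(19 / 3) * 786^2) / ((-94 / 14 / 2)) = -54779130 / 47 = -1165513.40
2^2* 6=24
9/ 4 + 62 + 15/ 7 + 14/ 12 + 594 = 55571/ 84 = 661.56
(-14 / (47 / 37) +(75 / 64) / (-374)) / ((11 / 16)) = -12402373 / 773432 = -16.04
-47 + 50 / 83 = -3851 / 83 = -46.40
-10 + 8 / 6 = -26 / 3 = -8.67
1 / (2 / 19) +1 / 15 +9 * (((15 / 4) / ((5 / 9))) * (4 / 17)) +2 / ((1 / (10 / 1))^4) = 10212169 / 510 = 20023.86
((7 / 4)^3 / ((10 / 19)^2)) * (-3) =-371469 / 6400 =-58.04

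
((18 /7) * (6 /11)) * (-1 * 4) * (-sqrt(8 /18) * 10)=2880 /77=37.40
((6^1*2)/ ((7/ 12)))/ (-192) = -3/ 28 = -0.11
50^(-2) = 0.00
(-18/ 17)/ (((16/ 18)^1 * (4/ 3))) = -243/ 272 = -0.89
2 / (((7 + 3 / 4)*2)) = 4 / 31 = 0.13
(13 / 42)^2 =169 / 1764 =0.10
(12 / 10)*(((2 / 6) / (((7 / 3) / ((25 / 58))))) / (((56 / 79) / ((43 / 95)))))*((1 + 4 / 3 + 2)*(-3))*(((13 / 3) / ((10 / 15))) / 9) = -574093 / 1295952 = -0.44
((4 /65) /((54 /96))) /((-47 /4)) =-0.01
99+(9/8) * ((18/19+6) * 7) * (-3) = -65.13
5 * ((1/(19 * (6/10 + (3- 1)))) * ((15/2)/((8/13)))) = 375/304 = 1.23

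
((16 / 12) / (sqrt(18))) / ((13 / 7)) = 0.17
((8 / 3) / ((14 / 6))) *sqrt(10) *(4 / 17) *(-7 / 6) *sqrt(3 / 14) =-0.46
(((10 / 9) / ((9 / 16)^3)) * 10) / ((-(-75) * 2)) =8192 / 19683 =0.42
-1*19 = -19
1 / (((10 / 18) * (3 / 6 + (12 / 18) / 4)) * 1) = 27 / 10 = 2.70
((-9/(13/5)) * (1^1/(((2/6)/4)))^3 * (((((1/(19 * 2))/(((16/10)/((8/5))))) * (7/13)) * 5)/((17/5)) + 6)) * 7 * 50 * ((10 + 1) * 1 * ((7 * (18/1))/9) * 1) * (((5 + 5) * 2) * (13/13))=-38822958146.08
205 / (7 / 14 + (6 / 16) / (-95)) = 155800 / 377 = 413.26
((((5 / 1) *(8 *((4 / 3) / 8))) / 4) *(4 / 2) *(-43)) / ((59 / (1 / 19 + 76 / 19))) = -9.85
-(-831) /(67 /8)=99.22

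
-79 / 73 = -1.08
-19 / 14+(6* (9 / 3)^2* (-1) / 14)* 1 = -73 / 14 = -5.21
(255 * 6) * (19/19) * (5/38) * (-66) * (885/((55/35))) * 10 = -74829078.95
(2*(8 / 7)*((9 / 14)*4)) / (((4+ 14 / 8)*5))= 1152 / 5635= 0.20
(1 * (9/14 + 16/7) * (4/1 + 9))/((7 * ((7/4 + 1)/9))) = 9594/539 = 17.80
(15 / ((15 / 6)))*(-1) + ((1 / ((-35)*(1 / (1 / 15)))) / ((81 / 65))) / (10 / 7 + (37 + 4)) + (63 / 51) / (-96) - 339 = -67727799457 / 196305120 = -345.01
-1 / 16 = -0.06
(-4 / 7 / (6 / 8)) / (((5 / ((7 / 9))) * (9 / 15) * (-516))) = 4 / 10449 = 0.00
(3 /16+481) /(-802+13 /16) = -7699 /12819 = -0.60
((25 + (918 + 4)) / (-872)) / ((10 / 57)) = -53979 / 8720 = -6.19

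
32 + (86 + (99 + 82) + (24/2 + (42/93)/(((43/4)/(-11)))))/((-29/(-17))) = 195.28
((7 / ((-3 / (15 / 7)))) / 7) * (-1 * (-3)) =-15 / 7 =-2.14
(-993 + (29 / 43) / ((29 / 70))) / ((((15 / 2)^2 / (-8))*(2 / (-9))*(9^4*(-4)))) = 170516 / 7053075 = 0.02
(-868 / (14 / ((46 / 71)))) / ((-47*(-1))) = -2852 / 3337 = -0.85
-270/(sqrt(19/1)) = -270 * sqrt(19)/19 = -61.94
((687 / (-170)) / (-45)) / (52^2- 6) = 229 / 6879900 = 0.00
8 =8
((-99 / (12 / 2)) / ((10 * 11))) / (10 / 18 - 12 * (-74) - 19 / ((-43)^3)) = -2146689 / 12716353000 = -0.00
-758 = -758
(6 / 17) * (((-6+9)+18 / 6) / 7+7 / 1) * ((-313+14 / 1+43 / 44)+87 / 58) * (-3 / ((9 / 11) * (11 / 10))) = 326175 / 119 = 2740.97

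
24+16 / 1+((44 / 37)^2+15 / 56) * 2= 1662231 / 38332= 43.36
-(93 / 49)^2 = -3.60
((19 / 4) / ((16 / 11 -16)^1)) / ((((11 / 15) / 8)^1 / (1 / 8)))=-0.45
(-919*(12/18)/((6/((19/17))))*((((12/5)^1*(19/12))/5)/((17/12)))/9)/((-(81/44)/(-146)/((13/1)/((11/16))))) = -161197716992/15801075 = -10201.69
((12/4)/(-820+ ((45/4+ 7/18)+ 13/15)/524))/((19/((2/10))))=-56592/1469462831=-0.00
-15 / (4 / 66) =-247.50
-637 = -637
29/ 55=0.53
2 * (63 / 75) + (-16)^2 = 6442 / 25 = 257.68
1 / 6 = 0.17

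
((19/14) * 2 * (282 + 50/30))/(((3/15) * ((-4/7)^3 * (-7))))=565915/192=2947.47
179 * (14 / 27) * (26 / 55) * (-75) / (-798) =4.12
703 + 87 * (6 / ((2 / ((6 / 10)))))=4298 / 5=859.60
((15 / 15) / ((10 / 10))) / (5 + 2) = 1 / 7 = 0.14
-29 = -29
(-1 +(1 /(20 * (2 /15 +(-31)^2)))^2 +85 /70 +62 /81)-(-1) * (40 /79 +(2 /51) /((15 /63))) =1.65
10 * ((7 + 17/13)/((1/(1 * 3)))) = 3240/13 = 249.23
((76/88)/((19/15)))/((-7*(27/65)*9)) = -0.03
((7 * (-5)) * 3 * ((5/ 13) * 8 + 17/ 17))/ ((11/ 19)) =-739.41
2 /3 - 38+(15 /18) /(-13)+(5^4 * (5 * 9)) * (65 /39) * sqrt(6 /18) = -2917 /78+15625 * sqrt(3) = 27025.90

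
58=58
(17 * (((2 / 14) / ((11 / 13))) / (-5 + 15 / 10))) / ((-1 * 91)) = 34 / 3773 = 0.01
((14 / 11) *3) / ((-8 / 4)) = -21 / 11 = -1.91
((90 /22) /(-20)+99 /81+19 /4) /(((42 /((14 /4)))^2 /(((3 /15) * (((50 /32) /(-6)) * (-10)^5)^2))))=697021484375 /128304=5432577.97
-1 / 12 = -0.08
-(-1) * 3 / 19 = 0.16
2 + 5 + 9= 16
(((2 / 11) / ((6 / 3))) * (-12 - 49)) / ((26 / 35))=-2135 / 286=-7.47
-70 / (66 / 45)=-525 / 11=-47.73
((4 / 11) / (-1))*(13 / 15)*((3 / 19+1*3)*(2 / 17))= -416 / 3553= -0.12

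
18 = 18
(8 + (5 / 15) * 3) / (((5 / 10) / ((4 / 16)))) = 9 / 2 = 4.50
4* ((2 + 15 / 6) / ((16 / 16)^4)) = 18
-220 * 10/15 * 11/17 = -4840/51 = -94.90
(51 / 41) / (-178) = -51 / 7298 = -0.01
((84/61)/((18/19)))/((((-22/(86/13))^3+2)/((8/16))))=-10574431/506030319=-0.02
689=689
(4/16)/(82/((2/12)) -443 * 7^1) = -1/10436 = -0.00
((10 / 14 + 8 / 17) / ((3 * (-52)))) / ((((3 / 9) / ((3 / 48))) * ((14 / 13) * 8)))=-141 / 852992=-0.00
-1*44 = -44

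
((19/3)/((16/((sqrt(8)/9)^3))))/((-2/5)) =-95 * sqrt(2)/4374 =-0.03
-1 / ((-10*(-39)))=-1 / 390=-0.00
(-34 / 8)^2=289 / 16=18.06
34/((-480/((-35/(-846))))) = -119/40608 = -0.00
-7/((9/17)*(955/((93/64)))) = -3689/183360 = -0.02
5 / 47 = 0.11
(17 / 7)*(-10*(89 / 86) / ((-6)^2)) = -7565 / 10836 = -0.70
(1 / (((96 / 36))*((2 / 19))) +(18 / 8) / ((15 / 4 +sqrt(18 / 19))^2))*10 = 59013525 / 1569992 -30400*sqrt(38) / 196249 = 36.63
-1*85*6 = -510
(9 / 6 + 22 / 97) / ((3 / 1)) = 335 / 582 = 0.58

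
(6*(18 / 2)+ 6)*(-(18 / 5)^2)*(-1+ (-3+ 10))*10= -46656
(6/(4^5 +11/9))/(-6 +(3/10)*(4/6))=-270/267583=-0.00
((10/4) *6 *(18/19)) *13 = 3510/19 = 184.74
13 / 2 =6.50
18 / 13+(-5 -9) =-164 / 13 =-12.62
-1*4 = -4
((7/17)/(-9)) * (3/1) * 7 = -49/51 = -0.96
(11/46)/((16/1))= 11/736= 0.01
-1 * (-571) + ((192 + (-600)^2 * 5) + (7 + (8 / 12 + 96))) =5402600 / 3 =1800866.67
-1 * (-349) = 349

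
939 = 939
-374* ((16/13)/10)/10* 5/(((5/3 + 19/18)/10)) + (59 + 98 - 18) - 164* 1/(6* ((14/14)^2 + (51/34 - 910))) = 188975183/3468465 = 54.48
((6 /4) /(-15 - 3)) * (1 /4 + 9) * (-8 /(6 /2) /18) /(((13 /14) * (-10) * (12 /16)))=-0.02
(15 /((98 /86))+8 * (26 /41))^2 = 1342269769 /4036081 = 332.57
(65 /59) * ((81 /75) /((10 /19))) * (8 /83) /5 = 26676 /612125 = 0.04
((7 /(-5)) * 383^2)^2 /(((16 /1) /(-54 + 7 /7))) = -139703425216.09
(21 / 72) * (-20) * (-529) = 18515 / 6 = 3085.83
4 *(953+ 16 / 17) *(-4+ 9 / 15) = -64868 / 5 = -12973.60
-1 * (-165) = 165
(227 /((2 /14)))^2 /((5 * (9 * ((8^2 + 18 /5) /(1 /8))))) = 2524921 /24336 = 103.75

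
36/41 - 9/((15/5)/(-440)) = 54156/41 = 1320.88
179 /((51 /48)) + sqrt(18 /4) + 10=3 * sqrt(2) /2 + 3034 /17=180.59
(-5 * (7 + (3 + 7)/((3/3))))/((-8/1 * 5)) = 17/8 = 2.12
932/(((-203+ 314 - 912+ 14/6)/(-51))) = 59.51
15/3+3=8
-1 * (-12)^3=1728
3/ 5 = 0.60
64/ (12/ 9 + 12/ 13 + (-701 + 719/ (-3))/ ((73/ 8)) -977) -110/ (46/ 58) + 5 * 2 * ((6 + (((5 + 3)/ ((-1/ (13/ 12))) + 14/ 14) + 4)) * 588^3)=111597176524643522/ 23525803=4743607541.24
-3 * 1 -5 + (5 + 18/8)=-3/4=-0.75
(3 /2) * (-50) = -75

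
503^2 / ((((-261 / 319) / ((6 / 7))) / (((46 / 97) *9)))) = -768135324 / 679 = -1131274.41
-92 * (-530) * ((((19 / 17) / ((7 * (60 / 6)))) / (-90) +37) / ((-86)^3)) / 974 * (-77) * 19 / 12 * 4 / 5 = 1009576201051 / 3554487646200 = 0.28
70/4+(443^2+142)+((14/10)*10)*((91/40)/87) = 196408.87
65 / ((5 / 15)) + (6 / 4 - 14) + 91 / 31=11497 / 62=185.44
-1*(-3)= 3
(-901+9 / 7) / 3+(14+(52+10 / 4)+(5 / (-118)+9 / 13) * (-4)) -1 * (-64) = -170.00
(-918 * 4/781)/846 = -204/36707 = -0.01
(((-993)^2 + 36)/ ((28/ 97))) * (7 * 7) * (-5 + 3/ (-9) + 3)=-1562287335/ 4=-390571833.75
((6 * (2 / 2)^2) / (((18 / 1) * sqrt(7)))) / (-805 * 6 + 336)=-sqrt(7) / 94374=-0.00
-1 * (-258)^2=-66564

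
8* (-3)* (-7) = 168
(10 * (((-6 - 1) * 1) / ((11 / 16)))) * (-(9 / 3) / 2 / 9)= 560 / 33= 16.97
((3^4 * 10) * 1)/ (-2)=-405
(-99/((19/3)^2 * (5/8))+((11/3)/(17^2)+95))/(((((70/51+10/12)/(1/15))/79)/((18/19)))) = 45032750464/218630625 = 205.98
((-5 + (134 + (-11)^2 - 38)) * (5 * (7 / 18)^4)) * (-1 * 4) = -636265 / 6561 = -96.98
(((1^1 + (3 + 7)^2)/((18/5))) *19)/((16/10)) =333.16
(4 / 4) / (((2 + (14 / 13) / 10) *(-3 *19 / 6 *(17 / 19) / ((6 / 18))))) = -130 / 6987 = -0.02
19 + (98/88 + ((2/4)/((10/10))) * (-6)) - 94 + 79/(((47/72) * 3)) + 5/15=-224663/6204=-36.21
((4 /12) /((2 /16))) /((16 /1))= 0.17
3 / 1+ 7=10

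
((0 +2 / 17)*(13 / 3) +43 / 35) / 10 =3103 / 17850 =0.17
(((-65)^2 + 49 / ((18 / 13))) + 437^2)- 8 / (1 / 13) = 3512257 / 18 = 195125.39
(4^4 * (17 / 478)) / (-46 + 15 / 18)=-13056 / 64769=-0.20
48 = 48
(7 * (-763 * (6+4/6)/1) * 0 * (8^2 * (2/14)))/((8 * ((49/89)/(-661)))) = 0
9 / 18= 1 / 2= 0.50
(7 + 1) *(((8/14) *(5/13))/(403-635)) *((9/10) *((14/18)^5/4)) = -2401/4946994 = -0.00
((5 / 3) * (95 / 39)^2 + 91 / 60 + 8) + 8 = 2501071 / 91260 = 27.41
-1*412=-412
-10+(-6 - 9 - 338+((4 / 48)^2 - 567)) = -133919 / 144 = -929.99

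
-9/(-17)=9/17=0.53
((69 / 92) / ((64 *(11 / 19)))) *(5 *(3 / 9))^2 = 475 / 8448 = 0.06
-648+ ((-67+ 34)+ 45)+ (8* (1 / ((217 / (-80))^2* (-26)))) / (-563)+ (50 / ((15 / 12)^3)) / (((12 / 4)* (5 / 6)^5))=-3310558498094084 / 5385068609375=-614.77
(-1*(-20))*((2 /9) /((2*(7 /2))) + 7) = 8860 /63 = 140.63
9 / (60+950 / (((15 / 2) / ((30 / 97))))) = 873 / 9620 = 0.09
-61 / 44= -1.39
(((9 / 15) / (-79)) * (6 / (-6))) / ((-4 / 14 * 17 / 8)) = -84 / 6715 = -0.01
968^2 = 937024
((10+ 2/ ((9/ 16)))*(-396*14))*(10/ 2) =-375760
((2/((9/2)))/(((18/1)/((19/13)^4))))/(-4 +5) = 260642/2313441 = 0.11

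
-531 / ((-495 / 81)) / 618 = 0.14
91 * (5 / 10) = 91 / 2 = 45.50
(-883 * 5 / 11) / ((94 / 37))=-163355 / 1034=-157.98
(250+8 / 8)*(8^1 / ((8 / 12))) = 3012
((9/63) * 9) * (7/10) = 9/10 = 0.90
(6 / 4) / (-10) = -3 / 20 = -0.15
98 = 98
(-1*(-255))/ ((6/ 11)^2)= 10285/ 12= 857.08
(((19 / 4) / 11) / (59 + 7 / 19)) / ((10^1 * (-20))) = -361 / 9926400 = -0.00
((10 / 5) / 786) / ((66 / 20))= 10 / 12969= 0.00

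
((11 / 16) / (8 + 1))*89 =979 / 144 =6.80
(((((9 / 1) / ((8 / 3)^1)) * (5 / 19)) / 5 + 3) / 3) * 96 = 1932 / 19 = 101.68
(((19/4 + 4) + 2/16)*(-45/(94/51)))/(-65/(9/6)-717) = 488835/1715312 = 0.28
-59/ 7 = -8.43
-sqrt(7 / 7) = -1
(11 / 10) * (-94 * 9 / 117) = -517 / 65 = -7.95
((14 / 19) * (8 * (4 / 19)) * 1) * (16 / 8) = 896 / 361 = 2.48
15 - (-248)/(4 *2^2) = 61/2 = 30.50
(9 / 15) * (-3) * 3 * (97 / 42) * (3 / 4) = -2619 / 280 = -9.35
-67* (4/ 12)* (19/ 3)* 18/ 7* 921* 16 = -37517856/ 7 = -5359693.71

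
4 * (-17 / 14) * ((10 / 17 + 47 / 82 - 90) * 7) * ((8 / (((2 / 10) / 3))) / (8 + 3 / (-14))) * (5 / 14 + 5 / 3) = 421059400 / 4469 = 94217.81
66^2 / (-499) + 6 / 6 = -3857 / 499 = -7.73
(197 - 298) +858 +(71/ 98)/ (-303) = 22478287/ 29694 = 757.00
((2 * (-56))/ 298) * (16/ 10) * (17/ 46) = -3808/ 17135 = -0.22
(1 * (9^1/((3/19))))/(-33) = -19/11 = -1.73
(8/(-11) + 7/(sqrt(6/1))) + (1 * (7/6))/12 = -499/792 + 7 * sqrt(6)/6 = 2.23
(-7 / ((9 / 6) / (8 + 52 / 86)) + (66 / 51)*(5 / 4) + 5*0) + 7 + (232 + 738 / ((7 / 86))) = 9267.32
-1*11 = -11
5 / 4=1.25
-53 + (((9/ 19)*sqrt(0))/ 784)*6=-53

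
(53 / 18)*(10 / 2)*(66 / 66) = 14.72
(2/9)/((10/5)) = 1/9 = 0.11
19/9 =2.11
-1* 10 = -10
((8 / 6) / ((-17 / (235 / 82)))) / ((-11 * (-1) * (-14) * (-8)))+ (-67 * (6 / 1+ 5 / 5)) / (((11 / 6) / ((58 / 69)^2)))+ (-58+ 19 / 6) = -53508457285 / 227127208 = -235.59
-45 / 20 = -9 / 4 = -2.25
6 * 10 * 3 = 180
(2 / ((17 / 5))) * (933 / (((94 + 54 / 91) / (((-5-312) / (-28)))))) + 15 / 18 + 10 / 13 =768046135 / 11414208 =67.29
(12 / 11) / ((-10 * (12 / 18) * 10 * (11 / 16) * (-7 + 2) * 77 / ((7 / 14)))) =36 / 1164625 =0.00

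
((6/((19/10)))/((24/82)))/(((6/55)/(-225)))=-845625/38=-22253.29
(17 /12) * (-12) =-17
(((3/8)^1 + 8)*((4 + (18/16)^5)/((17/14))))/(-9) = -89166749/20054016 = -4.45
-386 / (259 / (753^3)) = -164805701922 / 259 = -636315451.44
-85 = -85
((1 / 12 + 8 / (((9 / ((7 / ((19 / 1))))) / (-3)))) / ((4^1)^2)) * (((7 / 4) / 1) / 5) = -287 / 14592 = -0.02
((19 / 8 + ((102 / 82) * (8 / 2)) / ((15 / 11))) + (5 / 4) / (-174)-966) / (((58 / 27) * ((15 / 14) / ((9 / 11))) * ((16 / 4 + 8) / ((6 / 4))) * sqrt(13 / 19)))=-404490807 * sqrt(247) / 123269575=-51.57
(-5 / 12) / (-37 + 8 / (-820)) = 1025 / 91044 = 0.01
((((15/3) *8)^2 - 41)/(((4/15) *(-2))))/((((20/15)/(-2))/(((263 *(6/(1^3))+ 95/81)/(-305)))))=-199416367/8784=-22702.23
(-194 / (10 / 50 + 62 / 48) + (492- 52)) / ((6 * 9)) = 27740 / 4833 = 5.74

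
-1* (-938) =938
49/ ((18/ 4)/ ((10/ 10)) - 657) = -98/ 1305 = -0.08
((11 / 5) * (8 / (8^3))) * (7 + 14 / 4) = 231 / 640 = 0.36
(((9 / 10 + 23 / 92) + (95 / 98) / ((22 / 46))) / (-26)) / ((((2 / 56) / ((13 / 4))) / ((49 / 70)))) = -7.78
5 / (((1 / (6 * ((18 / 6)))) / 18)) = 1620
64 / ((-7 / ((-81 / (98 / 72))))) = 186624 / 343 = 544.09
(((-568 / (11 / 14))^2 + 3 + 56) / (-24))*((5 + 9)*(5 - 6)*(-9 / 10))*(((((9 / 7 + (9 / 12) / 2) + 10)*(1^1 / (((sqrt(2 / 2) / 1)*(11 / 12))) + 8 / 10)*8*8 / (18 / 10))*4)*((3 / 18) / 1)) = -143412734.85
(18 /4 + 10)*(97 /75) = 2813 /150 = 18.75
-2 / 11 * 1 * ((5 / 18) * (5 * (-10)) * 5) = 1250 / 99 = 12.63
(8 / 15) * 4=2.13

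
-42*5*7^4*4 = -2016840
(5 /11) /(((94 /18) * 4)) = 0.02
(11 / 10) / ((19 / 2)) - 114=-113.88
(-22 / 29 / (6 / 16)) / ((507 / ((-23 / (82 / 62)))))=125488 / 1808469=0.07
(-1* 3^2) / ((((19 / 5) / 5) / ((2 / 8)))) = -225 / 76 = -2.96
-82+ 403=321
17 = 17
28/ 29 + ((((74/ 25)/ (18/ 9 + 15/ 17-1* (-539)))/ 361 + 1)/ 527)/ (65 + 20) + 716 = 716.97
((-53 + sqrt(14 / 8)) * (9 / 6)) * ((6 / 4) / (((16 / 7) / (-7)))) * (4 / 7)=3339 / 16 - 63 * sqrt(7) / 32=203.48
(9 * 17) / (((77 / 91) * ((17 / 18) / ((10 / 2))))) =957.27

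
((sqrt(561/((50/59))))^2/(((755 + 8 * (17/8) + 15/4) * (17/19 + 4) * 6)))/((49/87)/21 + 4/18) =628881/5390125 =0.12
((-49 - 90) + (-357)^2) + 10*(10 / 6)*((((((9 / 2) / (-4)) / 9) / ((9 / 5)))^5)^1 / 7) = 2586510819086035 / 20316635136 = 127310.00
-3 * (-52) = 156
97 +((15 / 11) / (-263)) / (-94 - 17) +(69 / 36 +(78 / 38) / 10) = 12095531659 / 122026740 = 99.12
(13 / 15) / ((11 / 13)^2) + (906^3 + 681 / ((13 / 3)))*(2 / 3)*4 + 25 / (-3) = 46792192734776 / 23595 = 1983140187.95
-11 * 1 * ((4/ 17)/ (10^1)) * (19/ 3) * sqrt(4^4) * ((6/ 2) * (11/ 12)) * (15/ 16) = -2299/ 34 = -67.62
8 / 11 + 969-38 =931.73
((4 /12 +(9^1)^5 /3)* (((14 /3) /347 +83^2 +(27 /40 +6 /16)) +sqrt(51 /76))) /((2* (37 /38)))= 29525* sqrt(969) /111 +16094498520595 /231102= 69650682.55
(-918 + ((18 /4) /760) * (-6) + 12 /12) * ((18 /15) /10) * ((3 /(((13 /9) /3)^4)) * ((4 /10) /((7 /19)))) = -3333475895643 /499817500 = -6669.39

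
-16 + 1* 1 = -15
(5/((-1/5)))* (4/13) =-100/13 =-7.69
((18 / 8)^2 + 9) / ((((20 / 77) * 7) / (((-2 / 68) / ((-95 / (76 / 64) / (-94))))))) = -4653 / 17408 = -0.27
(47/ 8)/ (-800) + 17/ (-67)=-111949/ 428800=-0.26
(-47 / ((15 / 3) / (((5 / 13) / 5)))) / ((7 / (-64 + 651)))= -27589 / 455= -60.64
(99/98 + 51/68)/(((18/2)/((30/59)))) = 0.10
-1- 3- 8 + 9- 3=-6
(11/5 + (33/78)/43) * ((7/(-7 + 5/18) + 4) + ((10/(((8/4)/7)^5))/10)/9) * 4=2399571373/4427280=542.00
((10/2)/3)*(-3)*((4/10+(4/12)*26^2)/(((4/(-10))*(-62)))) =-8465/186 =-45.51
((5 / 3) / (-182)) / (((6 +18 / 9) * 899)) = -5 / 3926832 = -0.00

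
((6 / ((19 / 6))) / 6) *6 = 36 / 19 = 1.89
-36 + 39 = 3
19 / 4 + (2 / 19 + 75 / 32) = 4377 / 608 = 7.20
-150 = -150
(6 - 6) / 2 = 0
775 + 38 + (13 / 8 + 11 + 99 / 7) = 47027 / 56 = 839.77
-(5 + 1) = -6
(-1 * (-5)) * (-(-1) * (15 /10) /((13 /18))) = 135 /13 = 10.38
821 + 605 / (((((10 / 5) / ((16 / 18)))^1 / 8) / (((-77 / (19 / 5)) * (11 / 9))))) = -80726081 / 1539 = -52453.59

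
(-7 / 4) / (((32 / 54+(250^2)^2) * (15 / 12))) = -27 / 75334821440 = -0.00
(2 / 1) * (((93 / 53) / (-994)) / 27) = -31 / 237069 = -0.00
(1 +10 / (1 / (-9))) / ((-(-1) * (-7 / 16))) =1424 / 7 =203.43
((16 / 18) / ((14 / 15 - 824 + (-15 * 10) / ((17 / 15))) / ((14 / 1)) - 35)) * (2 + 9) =-52360 / 552873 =-0.09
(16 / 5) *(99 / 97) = 1584 / 485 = 3.27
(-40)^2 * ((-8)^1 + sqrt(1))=-11200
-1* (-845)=845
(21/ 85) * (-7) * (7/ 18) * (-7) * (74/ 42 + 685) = 2473373/ 765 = 3233.17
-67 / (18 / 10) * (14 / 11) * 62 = -290780 / 99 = -2937.17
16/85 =0.19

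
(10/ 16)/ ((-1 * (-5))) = 1/ 8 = 0.12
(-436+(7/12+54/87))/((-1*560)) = 151309/194880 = 0.78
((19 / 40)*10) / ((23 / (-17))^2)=5491 / 2116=2.59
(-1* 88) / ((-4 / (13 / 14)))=20.43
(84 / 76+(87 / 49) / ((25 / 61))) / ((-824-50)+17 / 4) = -506232 / 80973725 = -0.01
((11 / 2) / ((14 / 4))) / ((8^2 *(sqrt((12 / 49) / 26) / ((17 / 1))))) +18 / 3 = 187 *sqrt(78) / 384 +6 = 10.30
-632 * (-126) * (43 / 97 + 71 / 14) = 42597432 / 97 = 439148.78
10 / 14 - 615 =-614.29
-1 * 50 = -50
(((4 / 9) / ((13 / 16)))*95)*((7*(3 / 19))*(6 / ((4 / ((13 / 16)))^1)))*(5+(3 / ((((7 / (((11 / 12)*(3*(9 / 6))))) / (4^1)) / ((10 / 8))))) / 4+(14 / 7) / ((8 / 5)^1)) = 9475 / 16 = 592.19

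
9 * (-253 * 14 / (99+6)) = -1518 / 5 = -303.60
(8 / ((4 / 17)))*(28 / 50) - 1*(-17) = 901 / 25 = 36.04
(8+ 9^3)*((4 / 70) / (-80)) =-737 / 1400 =-0.53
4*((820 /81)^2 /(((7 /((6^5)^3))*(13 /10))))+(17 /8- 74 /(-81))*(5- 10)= 1248997071125632105 /58968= 21180929845435.36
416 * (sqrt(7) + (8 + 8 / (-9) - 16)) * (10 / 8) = -41600 / 9 + 520 * sqrt(7) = -3246.43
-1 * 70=-70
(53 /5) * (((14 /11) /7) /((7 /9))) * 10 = 1908 /77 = 24.78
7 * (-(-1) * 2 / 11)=14 / 11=1.27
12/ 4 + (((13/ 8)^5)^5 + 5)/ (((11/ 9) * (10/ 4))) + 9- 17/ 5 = 61138.77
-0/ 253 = 0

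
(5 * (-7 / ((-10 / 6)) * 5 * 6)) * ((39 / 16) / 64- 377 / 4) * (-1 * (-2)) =-30388995 / 256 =-118707.01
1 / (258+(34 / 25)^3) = 15625 / 4070554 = 0.00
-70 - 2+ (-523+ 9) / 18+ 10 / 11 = -9865 / 99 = -99.65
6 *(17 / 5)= 102 / 5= 20.40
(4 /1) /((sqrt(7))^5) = 4 *sqrt(7) /343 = 0.03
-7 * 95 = -665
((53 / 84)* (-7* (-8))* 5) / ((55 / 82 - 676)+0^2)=-43460 / 166131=-0.26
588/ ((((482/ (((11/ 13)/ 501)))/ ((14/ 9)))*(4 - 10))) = -7546/ 14126697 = -0.00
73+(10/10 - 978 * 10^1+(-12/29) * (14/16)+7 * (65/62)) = -8719422/899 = -9699.02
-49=-49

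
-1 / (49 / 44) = -44 / 49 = -0.90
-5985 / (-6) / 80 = 399 / 32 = 12.47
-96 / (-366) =0.26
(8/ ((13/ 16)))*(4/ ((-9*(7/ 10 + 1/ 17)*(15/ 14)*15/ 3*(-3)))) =243712/ 679185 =0.36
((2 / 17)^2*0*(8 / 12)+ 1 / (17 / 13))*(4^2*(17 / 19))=208 / 19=10.95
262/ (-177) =-262/ 177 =-1.48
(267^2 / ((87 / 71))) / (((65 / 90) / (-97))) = -2945804058 / 377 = -7813803.87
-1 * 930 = -930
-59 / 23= -2.57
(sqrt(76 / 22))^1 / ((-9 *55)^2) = 0.00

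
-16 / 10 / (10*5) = -4 / 125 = -0.03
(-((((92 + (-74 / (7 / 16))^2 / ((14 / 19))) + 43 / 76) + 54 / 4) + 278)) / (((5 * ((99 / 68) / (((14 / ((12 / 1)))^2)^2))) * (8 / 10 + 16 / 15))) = -17376581603 / 3250368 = -5346.04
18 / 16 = 9 / 8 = 1.12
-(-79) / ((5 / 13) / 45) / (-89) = -9243 / 89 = -103.85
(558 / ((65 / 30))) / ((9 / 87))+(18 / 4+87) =67107 / 26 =2581.04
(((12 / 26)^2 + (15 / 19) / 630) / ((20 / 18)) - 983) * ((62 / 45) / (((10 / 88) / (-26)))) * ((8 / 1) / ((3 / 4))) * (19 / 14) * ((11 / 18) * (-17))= -901535048414176 / 19348875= -46593667.51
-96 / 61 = -1.57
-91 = -91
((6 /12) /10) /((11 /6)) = 3 /110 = 0.03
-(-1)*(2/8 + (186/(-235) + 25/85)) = -3953/15980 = -0.25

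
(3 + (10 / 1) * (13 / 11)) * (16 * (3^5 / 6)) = 105624 / 11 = 9602.18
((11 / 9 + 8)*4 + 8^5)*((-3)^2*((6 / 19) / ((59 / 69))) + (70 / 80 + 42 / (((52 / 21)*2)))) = 109110151207 / 262314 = 415952.45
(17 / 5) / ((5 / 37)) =629 / 25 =25.16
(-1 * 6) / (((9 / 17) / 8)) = -272 / 3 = -90.67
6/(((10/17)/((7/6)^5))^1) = 285719/12960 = 22.05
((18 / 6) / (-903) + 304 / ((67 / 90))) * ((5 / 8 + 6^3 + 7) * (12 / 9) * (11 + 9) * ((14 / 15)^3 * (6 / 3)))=23101248629536 / 5834025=3959744.54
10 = 10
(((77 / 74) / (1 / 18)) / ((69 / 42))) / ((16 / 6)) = 14553 / 3404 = 4.28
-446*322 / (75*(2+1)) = -143612 / 225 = -638.28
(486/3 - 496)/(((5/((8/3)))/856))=-2287232/15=-152482.13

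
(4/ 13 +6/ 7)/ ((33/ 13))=106/ 231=0.46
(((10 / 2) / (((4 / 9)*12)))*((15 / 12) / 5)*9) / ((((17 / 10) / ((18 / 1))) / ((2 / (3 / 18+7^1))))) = 18225 / 2924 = 6.23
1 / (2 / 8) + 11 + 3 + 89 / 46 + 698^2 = 22412301 / 46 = 487223.93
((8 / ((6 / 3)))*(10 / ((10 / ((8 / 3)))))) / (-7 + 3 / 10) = -320 / 201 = -1.59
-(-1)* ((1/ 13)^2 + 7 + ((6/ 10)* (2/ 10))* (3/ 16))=7.03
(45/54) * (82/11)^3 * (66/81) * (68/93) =205.67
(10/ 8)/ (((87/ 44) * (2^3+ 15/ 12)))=220/ 3219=0.07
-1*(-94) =94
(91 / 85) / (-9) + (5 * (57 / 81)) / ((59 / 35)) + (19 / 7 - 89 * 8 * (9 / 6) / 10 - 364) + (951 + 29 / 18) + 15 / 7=926293661 / 1895670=488.64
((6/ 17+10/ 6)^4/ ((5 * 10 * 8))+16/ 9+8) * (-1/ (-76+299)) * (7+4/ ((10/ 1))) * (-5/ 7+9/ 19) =1966328272394/ 25081137057375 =0.08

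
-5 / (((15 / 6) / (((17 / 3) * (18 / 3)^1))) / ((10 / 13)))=-680 / 13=-52.31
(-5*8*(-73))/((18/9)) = 1460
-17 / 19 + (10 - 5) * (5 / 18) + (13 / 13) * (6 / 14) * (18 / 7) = 26749 / 16758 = 1.60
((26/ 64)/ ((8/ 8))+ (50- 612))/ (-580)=17971/ 18560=0.97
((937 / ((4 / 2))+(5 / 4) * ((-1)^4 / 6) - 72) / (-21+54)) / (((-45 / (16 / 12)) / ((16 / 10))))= -38084 / 66825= -0.57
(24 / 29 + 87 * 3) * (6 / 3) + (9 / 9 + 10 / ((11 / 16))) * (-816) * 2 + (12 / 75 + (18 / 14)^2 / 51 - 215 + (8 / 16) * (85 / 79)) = -26304354318761 / 1049621650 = -25060.80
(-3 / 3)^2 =1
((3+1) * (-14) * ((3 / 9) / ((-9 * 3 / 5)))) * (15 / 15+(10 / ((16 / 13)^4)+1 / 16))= 2072245 / 110592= 18.74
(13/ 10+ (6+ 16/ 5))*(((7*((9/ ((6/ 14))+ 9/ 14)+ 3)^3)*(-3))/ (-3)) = 123190875/ 112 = 1099918.53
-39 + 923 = 884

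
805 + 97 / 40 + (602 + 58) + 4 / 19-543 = 702723 / 760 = 924.64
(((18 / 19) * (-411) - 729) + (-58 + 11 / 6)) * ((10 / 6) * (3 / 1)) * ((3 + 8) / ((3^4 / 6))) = -7364335 / 1539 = -4785.14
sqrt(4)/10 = 1/5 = 0.20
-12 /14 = -6 /7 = -0.86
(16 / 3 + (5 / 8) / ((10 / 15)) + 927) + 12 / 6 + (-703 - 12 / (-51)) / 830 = 316433387 / 338640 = 934.42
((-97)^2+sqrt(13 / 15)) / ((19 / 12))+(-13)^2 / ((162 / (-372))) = 4 * sqrt(195) / 95+2849434 / 513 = 5555.04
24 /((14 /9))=108 /7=15.43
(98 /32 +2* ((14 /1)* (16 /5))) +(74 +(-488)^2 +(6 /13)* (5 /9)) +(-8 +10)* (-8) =743480147 /3120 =238294.92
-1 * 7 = -7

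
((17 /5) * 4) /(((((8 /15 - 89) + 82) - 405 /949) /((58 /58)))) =-48399 /24532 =-1.97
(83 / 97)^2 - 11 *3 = -303608 / 9409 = -32.27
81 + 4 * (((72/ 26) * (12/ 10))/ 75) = 131913/ 1625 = 81.18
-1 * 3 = -3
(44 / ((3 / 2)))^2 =7744 / 9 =860.44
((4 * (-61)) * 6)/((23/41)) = -2609.74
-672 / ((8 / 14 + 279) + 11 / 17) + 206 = 3394654 / 16673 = 203.60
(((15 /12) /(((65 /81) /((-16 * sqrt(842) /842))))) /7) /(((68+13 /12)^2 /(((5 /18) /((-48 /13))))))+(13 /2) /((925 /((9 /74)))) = 135 * sqrt(842) /2025299227+117 /136900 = 0.00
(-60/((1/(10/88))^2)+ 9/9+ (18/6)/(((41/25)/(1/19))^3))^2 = 2657419372444881649801/52349853339913507532176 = 0.05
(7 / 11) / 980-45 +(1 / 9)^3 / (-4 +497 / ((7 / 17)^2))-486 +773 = 5567086055239 / 23004426060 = 242.00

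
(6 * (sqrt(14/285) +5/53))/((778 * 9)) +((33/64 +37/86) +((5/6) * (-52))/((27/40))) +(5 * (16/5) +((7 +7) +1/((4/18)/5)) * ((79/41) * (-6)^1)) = -88415001239189/188426844864 +sqrt(3990)/332595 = -469.23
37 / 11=3.36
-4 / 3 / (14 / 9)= -6 / 7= -0.86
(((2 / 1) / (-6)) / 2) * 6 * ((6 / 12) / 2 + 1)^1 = -5 / 4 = -1.25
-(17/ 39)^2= -289/ 1521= -0.19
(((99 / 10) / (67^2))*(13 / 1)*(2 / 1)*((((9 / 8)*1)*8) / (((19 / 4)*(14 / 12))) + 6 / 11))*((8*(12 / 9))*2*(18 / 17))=142601472 / 50748145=2.81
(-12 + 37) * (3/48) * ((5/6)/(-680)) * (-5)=125/13056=0.01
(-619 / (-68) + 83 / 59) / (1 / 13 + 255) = 548145 / 13303792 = 0.04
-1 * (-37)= 37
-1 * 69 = -69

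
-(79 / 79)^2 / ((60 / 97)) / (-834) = 97 / 50040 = 0.00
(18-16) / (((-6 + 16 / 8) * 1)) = -1 / 2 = -0.50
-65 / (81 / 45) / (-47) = 325 / 423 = 0.77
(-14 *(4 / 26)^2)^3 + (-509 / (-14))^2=1250500081793 / 946054564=1321.81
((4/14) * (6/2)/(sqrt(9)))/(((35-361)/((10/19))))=-10/21679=-0.00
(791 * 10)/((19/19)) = 7910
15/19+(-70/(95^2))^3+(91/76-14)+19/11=-2661497033361/258752345500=-10.29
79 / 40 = 1.98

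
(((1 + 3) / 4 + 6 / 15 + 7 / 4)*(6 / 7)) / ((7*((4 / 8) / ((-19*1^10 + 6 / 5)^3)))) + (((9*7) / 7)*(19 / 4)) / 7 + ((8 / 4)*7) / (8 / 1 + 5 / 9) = -836012547 / 192500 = -4342.92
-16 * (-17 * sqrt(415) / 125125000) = 34 * sqrt(415) / 15640625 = 0.00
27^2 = 729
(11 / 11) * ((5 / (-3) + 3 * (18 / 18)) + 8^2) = 196 / 3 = 65.33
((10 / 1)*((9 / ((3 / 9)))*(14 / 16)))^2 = 893025 / 16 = 55814.06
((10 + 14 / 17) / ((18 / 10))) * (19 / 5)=3496 / 153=22.85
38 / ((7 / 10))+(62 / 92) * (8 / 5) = 44568 / 805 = 55.36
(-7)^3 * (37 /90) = -12691 /90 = -141.01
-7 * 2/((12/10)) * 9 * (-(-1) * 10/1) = -1050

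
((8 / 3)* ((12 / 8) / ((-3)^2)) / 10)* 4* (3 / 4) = 2 / 15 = 0.13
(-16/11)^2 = 256/121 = 2.12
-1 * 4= -4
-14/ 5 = -2.80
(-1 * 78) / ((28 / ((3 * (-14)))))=117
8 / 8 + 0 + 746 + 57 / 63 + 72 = 17218 / 21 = 819.90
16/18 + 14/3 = 50/9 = 5.56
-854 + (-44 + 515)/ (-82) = -70499/ 82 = -859.74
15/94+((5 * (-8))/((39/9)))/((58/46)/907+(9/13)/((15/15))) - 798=-7172098851/8841922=-811.15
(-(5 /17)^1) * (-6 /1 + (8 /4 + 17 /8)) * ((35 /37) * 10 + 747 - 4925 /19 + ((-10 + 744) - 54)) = 31035225 /47804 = 649.22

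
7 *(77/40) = 13.48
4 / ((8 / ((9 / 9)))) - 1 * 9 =-17 / 2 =-8.50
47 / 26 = 1.81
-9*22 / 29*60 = -11880 / 29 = -409.66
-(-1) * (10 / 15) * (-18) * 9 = -108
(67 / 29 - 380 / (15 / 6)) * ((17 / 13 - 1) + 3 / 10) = -342939 / 3770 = -90.97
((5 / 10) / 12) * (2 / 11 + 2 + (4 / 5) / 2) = 71 / 660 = 0.11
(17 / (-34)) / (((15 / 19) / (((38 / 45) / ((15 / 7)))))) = -2527 / 10125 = -0.25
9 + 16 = 25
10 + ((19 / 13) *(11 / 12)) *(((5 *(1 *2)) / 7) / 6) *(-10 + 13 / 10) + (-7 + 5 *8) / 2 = 51815 / 2184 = 23.72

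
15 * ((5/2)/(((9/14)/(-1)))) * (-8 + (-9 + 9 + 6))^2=-700/3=-233.33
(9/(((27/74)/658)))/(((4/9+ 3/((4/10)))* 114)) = 48692/2717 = 17.92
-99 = -99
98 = 98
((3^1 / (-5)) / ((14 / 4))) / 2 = -3 / 35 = -0.09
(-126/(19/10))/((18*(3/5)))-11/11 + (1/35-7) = -28153/1995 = -14.11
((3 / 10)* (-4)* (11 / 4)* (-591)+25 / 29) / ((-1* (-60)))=32.52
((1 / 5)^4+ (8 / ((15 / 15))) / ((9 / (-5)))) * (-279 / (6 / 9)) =2324163 / 1250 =1859.33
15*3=45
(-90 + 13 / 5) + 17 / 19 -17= -9833 / 95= -103.51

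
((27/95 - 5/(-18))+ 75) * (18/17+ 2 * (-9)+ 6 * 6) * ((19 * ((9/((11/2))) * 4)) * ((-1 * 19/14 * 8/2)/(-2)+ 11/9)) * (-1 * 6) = -27686299392/6545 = -4230145.06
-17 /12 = -1.42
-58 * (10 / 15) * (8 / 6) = -464 / 9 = -51.56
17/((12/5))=7.08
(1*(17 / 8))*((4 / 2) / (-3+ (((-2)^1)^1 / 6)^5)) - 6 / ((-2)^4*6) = -8627 / 5840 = -1.48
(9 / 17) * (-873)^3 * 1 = -5988047553 / 17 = -352238091.35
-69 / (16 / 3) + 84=1137 / 16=71.06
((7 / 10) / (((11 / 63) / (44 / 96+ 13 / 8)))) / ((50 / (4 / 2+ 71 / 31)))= 19551 / 27280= 0.72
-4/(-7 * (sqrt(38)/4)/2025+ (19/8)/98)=-211.56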